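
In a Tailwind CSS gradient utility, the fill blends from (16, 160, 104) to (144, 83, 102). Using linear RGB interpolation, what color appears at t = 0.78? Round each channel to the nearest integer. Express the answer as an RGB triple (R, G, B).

R = 16 + 0.78 × (144 − 16) = 16 + 0.78 × 128 = 115.84 → 116
G = 160 + 0.78 × (83 − 160) = 160 + 0.78 × -77 = 99.94 → 100
B = 104 + 0.78 × (102 − 104) = 104 + 0.78 × -2 = 102.44 → 102
So the blended color is (116, 100, 102), about #746466.

(116, 100, 102)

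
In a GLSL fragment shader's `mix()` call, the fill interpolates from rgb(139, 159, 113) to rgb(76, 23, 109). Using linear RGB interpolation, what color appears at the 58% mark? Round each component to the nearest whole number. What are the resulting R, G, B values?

58% corresponds to t = 0.58.
R = 139 + 0.58 × (76 − 139) = 139 + 0.58 × -63 = 102.46 → 102
G = 159 + 0.58 × (23 − 159) = 159 + 0.58 × -136 = 80.12 → 80
B = 113 + 0.58 × (109 − 113) = 113 + 0.58 × -4 = 110.68 → 111
So the blended color is (102, 80, 111), about #66506f.

(102, 80, 111)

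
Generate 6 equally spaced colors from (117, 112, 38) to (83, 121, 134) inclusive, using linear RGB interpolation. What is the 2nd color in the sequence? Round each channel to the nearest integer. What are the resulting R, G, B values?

(110, 114, 57)

With 6 swatches and endpoints inclusive, swatch 2 sits at t = (2 − 1)/(6 − 1) = 1/5 ≈ 0.2.
R = 117 + 0.2 × (83 − 117) = 110.2 → 110
G = 112 + 0.2 × (121 − 112) = 113.8 → 114
B = 38 + 0.2 × (134 − 38) = 57.2 → 57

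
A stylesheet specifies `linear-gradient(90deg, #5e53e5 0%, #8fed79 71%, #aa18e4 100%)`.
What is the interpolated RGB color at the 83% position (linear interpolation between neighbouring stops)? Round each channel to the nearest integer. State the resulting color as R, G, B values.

83% lies between the 71% and 100% stops, so the local fraction is t = (83 − 71)/(100 − 71) = 12/29 ≈ 0.4138.
#8fed79 → (143, 237, 121); #aa18e4 → (170, 24, 228).
R = 143 + 0.4138 × (170 − 143) = 154.173 → 154
G = 237 + 0.4138 × (24 − 237) = 148.861 → 149
B = 121 + 0.4138 × (228 − 121) = 165.277 → 165

(154, 149, 165)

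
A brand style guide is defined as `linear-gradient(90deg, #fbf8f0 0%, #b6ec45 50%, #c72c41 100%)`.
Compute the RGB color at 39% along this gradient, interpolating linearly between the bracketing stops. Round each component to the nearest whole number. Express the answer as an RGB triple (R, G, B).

39% lies between the 0% and 50% stops, so the local fraction is t = (39 − 0)/(50 − 0) = 39/50 ≈ 0.78.
#fbf8f0 → (251, 248, 240); #b6ec45 → (182, 236, 69).
R = 251 + 0.78 × (182 − 251) = 197.18 → 197
G = 248 + 0.78 × (236 − 248) = 238.64 → 239
B = 240 + 0.78 × (69 − 240) = 106.62 → 107

(197, 239, 107)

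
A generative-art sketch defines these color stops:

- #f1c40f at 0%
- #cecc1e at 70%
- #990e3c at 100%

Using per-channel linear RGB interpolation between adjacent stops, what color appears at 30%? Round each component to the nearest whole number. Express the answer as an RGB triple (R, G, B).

30% lies between the 0% and 70% stops, so the local fraction is t = (30 − 0)/(70 − 0) = 30/70 ≈ 0.4286.
#f1c40f → (241, 196, 15); #cecc1e → (206, 204, 30).
R = 241 + 0.4286 × (206 − 241) = 225.999 → 226
G = 196 + 0.4286 × (204 − 196) = 199.429 → 199
B = 15 + 0.4286 × (30 − 15) = 21.429 → 21

(226, 199, 21)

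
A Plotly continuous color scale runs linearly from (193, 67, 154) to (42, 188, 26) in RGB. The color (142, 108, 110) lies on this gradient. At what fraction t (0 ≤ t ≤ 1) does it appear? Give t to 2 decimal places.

Invert the lerp on the R channel (largest span, 151): t = (142 − 193) / (42 − 193) = -51/-151 = 0.33775.
Check on G: (108 − 67)/(188 − 67) = 0.3388 ✓

0.34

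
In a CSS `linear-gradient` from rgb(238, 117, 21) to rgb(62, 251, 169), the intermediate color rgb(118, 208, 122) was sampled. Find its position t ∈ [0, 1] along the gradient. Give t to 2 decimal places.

0.68

Invert the lerp on the R channel (largest span, 176): t = (118 − 238) / (62 − 238) = -120/-176 = 0.68182.
Check on G: (208 − 117)/(251 − 117) = 0.6791 ✓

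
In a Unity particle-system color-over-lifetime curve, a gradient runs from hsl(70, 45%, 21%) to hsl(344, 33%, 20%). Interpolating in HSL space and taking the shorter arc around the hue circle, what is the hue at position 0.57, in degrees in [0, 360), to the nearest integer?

Hue: 344 − 70 = 274°, but |274| > 180 so the shorter arc goes the other way: Δh = 274 − 360 = -86°.
H = 70 + 0.57 × (-86) = 20.98 → 21°

21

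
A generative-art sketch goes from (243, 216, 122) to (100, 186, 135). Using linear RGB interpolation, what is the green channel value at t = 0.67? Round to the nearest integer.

G = 216 + 0.67 × (186 − 216) = 195.9 → 196

196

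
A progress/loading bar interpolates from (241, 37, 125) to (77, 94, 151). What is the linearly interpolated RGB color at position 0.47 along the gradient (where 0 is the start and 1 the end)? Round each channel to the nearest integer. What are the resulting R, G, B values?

(164, 64, 137)

R = 241 + 0.47 × (77 − 241) = 241 + 0.47 × -164 = 163.92 → 164
G = 37 + 0.47 × (94 − 37) = 37 + 0.47 × 57 = 63.79 → 64
B = 125 + 0.47 × (151 − 125) = 125 + 0.47 × 26 = 137.22 → 137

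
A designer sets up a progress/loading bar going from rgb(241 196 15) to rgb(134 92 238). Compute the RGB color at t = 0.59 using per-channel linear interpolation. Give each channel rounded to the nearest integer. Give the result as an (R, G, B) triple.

(178, 135, 147)

R = 241 + 0.59 × (134 − 241) = 241 + 0.59 × -107 = 177.87 → 178
G = 196 + 0.59 × (92 − 196) = 196 + 0.59 × -104 = 134.64 → 135
B = 15 + 0.59 × (238 − 15) = 15 + 0.59 × 223 = 146.57 → 147
So the blended color is (178, 135, 147), about #b28793.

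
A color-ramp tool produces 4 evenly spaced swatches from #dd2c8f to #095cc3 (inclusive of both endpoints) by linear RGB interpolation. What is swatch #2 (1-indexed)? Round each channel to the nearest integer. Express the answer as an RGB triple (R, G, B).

(150, 60, 160)

With 4 swatches and endpoints inclusive, swatch 2 sits at t = (2 − 1)/(4 − 1) = 1/3 ≈ 0.3333.
#dd2c8f → (221, 44, 143); #095cc3 → (9, 92, 195).
R = 221 + 0.3333 × (9 − 221) = 150.34 → 150
G = 44 + 0.3333 × (92 − 44) = 59.998 → 60
B = 143 + 0.3333 × (195 − 143) = 160.332 → 160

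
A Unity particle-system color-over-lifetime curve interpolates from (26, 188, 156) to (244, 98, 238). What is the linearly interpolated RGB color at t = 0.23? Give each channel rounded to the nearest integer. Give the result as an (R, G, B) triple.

R = 26 + 0.23 × (244 − 26) = 26 + 0.23 × 218 = 76.14 → 76
G = 188 + 0.23 × (98 − 188) = 188 + 0.23 × -90 = 167.3 → 167
B = 156 + 0.23 × (238 − 156) = 156 + 0.23 × 82 = 174.86 → 175

(76, 167, 175)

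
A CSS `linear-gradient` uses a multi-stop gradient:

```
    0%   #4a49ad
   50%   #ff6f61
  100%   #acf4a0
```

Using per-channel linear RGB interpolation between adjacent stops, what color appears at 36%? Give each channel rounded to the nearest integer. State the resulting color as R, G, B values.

(204, 100, 118)

36% lies between the 0% and 50% stops, so the local fraction is t = (36 − 0)/(50 − 0) = 36/50 ≈ 0.72.
#4a49ad → (74, 73, 173); #ff6f61 → (255, 111, 97).
R = 74 + 0.72 × (255 − 74) = 204.32 → 204
G = 73 + 0.72 × (111 − 73) = 100.36 → 100
B = 173 + 0.72 × (97 − 173) = 118.28 → 118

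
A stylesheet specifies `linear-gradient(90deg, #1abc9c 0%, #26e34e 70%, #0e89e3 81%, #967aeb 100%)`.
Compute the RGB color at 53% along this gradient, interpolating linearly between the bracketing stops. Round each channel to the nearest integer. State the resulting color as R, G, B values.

53% lies between the 0% and 70% stops, so the local fraction is t = (53 − 0)/(70 − 0) = 53/70 ≈ 0.7571.
#1abc9c → (26, 188, 156); #26e34e → (38, 227, 78).
R = 26 + 0.7571 × (38 − 26) = 35.085 → 35
G = 188 + 0.7571 × (227 − 188) = 217.527 → 218
B = 156 + 0.7571 × (78 − 156) = 96.946 → 97

(35, 218, 97)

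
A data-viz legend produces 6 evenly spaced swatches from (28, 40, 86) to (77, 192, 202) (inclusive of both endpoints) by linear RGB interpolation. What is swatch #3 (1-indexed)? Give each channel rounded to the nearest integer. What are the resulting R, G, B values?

(48, 101, 132)

With 6 swatches and endpoints inclusive, swatch 3 sits at t = (3 − 1)/(6 − 1) = 2/5 ≈ 0.4.
R = 28 + 0.4 × (77 − 28) = 47.6 → 48
G = 40 + 0.4 × (192 − 40) = 100.8 → 101
B = 86 + 0.4 × (202 − 86) = 132.4 → 132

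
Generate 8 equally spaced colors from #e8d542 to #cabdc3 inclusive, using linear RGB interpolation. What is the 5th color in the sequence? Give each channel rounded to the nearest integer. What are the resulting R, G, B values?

With 8 swatches and endpoints inclusive, swatch 5 sits at t = (5 − 1)/(8 − 1) = 4/7 ≈ 0.5714.
#e8d542 → (232, 213, 66); #cabdc3 → (202, 189, 195).
R = 232 + 0.5714 × (202 − 232) = 214.858 → 215
G = 213 + 0.5714 × (189 − 213) = 199.286 → 199
B = 66 + 0.5714 × (195 − 66) = 139.711 → 140

(215, 199, 140)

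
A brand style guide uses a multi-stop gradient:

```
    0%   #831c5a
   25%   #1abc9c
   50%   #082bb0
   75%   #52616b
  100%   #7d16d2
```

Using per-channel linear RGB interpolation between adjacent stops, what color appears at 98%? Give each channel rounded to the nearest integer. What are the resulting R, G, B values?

(122, 28, 202)

98% lies between the 75% and 100% stops, so the local fraction is t = (98 − 75)/(100 − 75) = 23/25 ≈ 0.92.
#52616b → (82, 97, 107); #7d16d2 → (125, 22, 210).
R = 82 + 0.92 × (125 − 82) = 121.56 → 122
G = 97 + 0.92 × (22 − 97) = 28 → 28
B = 107 + 0.92 × (210 − 107) = 201.76 → 202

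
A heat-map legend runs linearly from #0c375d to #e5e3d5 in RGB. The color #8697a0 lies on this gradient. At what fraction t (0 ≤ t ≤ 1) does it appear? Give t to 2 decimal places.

Invert the lerp on the R channel (largest span, 217): t = (134 − 12) / (229 − 12) = 122/217 = 0.56221.
Check on G: (151 − 55)/(227 − 55) = 0.5581 ✓

0.56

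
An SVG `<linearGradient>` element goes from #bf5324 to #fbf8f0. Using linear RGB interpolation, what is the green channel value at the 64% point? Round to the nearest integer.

189

G₁ = 83 (from #bf5324), G₂ = 248 (from #fbf8f0).
G = 83 + 0.64 × (248 − 83) = 188.6 → 189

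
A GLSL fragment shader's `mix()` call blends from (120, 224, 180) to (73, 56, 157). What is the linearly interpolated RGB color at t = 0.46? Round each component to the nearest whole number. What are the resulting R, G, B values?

R = 120 + 0.46 × (73 − 120) = 120 + 0.46 × -47 = 98.38 → 98
G = 224 + 0.46 × (56 − 224) = 224 + 0.46 × -168 = 146.72 → 147
B = 180 + 0.46 × (157 − 180) = 180 + 0.46 × -23 = 169.42 → 169

(98, 147, 169)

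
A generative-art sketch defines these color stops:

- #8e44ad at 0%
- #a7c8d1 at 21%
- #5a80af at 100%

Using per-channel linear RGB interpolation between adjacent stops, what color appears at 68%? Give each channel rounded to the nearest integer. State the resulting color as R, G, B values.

(121, 157, 189)

68% lies between the 21% and 100% stops, so the local fraction is t = (68 − 21)/(100 − 21) = 47/79 ≈ 0.5949.
#a7c8d1 → (167, 200, 209); #5a80af → (90, 128, 175).
R = 167 + 0.5949 × (90 − 167) = 121.193 → 121
G = 200 + 0.5949 × (128 − 200) = 157.167 → 157
B = 209 + 0.5949 × (175 − 209) = 188.773 → 189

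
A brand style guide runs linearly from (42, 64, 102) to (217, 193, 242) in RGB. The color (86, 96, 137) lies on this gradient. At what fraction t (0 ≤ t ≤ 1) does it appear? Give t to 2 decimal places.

0.25

Invert the lerp on the R channel (largest span, 175): t = (86 − 42) / (217 − 42) = 44/175 = 0.25143.
Check on G: (96 − 64)/(193 − 64) = 0.2481 ✓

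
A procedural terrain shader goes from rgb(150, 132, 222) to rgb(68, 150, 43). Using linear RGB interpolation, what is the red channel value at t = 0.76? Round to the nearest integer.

R = 150 + 0.76 × (68 − 150) = 87.68 → 88

88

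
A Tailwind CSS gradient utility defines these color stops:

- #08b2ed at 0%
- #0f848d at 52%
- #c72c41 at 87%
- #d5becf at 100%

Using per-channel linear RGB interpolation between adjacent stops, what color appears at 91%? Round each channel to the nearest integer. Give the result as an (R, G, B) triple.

(203, 89, 109)

91% lies between the 87% and 100% stops, so the local fraction is t = (91 − 87)/(100 − 87) = 4/13 ≈ 0.3077.
#c72c41 → (199, 44, 65); #d5becf → (213, 190, 207).
R = 199 + 0.3077 × (213 − 199) = 203.308 → 203
G = 44 + 0.3077 × (190 − 44) = 88.924 → 89
B = 65 + 0.3077 × (207 − 65) = 108.693 → 109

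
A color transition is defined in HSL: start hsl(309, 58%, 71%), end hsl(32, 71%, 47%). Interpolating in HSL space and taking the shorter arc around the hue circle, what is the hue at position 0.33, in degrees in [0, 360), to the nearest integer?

336

Hue: 32 − 309 = -277°, but |-277| > 180 so the shorter arc goes the other way: Δh = -277 + 360 = 83°.
H = 309 + 0.33 × (83) = 336.39 → 336°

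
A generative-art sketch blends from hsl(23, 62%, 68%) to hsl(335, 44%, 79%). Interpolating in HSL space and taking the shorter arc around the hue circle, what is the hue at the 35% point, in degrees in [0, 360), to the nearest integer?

Hue: 335 − 23 = 312°, but |312| > 180 so the shorter arc goes the other way: Δh = 312 − 360 = -48°.
H = 23 + 0.35 × (-48) = 6.2 → 6°

6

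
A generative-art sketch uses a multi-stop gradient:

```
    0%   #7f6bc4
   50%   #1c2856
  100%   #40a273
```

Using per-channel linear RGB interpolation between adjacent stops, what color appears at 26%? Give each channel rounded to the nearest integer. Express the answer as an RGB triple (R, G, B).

26% lies between the 0% and 50% stops, so the local fraction is t = (26 − 0)/(50 − 0) = 26/50 ≈ 0.52.
#7f6bc4 → (127, 107, 196); #1c2856 → (28, 40, 86).
R = 127 + 0.52 × (28 − 127) = 75.52 → 76
G = 107 + 0.52 × (40 − 107) = 72.16 → 72
B = 196 + 0.52 × (86 − 196) = 138.8 → 139

(76, 72, 139)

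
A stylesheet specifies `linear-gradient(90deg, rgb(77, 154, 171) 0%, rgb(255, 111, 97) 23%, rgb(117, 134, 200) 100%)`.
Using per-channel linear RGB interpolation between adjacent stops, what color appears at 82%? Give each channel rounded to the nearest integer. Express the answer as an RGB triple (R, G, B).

82% lies between the 23% and 100% stops, so the local fraction is t = (82 − 23)/(100 − 23) = 59/77 ≈ 0.7662.
R = 255 + 0.7662 × (117 − 255) = 149.264 → 149
G = 111 + 0.7662 × (134 − 111) = 128.623 → 129
B = 97 + 0.7662 × (200 − 97) = 175.919 → 176

(149, 129, 176)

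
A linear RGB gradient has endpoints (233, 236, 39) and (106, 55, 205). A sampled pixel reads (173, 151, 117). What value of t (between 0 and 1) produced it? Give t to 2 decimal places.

Invert the lerp on the G channel (largest span, 181): t = (151 − 236) / (55 − 236) = -85/-181 = 0.46961.
Check on R: (173 − 233)/(106 − 233) = 0.4724 ✓

0.47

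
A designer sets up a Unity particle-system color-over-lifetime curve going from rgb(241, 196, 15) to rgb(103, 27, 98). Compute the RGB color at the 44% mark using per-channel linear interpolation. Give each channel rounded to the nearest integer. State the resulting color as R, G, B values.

44% corresponds to t = 0.44.
R = 241 + 0.44 × (103 − 241) = 241 + 0.44 × -138 = 180.28 → 180
G = 196 + 0.44 × (27 − 196) = 196 + 0.44 × -169 = 121.64 → 122
B = 15 + 0.44 × (98 − 15) = 15 + 0.44 × 83 = 51.52 → 52

(180, 122, 52)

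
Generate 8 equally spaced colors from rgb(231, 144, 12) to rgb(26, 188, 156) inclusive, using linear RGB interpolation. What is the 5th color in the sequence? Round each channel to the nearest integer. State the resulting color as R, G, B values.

(114, 169, 94)

With 8 swatches and endpoints inclusive, swatch 5 sits at t = (5 − 1)/(8 − 1) = 4/7 ≈ 0.5714.
R = 231 + 0.5714 × (26 − 231) = 113.863 → 114
G = 144 + 0.5714 × (188 − 144) = 169.142 → 169
B = 12 + 0.5714 × (156 − 12) = 94.282 → 94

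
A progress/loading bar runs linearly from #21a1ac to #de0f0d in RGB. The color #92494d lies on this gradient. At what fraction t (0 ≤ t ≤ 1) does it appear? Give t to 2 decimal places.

0.60

Invert the lerp on the R channel (largest span, 189): t = (146 − 33) / (222 − 33) = 113/189 = 0.59788.
Check on G: (73 − 161)/(15 − 161) = 0.6027 ✓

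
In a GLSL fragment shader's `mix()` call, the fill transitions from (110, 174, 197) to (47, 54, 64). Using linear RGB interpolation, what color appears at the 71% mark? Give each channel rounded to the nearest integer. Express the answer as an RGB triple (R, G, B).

(65, 89, 103)

71% corresponds to t = 0.71.
R = 110 + 0.71 × (47 − 110) = 110 + 0.71 × -63 = 65.27 → 65
G = 174 + 0.71 × (54 − 174) = 174 + 0.71 × -120 = 88.8 → 89
B = 197 + 0.71 × (64 − 197) = 197 + 0.71 × -133 = 102.57 → 103
So the blended color is (65, 89, 103), about #415967.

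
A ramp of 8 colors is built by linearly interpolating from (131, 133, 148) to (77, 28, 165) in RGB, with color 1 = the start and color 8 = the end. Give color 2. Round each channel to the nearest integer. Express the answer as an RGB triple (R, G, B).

With 8 swatches and endpoints inclusive, swatch 2 sits at t = (2 − 1)/(8 − 1) = 1/7 ≈ 0.1429.
R = 131 + 0.1429 × (77 − 131) = 123.283 → 123
G = 133 + 0.1429 × (28 − 133) = 117.995 → 118
B = 148 + 0.1429 × (165 − 148) = 150.429 → 150

(123, 118, 150)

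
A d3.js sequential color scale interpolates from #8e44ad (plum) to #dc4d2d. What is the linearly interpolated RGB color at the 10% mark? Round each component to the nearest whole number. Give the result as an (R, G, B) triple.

#8e44ad → (142, 68, 173); #dc4d2d → (220, 77, 45).
10% corresponds to t = 0.1.
R = 142 + 0.1 × (220 − 142) = 142 + 0.1 × 78 = 149.8 → 150
G = 68 + 0.1 × (77 − 68) = 68 + 0.1 × 9 = 68.9 → 69
B = 173 + 0.1 × (45 − 173) = 173 + 0.1 × -128 = 160.2 → 160
So the blended color is (150, 69, 160), about #9645a0.

(150, 69, 160)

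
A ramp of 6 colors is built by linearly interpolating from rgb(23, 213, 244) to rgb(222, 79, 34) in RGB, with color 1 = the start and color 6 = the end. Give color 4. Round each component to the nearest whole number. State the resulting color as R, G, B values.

(142, 133, 118)

With 6 swatches and endpoints inclusive, swatch 4 sits at t = (4 − 1)/(6 − 1) = 3/5 ≈ 0.6.
R = 23 + 0.6 × (222 − 23) = 142.4 → 142
G = 213 + 0.6 × (79 − 213) = 132.6 → 133
B = 244 + 0.6 × (34 − 244) = 118 → 118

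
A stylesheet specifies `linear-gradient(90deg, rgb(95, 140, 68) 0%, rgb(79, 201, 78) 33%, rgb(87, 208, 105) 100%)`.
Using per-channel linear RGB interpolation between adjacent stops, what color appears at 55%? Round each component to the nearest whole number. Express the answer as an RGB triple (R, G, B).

55% lies between the 33% and 100% stops, so the local fraction is t = (55 − 33)/(100 − 33) = 22/67 ≈ 0.3284.
R = 79 + 0.3284 × (87 − 79) = 81.627 → 82
G = 201 + 0.3284 × (208 − 201) = 203.299 → 203
B = 78 + 0.3284 × (105 − 78) = 86.867 → 87

(82, 203, 87)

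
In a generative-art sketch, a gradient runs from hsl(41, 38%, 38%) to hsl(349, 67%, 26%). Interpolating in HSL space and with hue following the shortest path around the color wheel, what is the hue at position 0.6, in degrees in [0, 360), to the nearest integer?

Hue: 349 − 41 = 308°, but |308| > 180 so the shorter arc goes the other way: Δh = 308 − 360 = -52°.
H = 41 + 0.6 × (-52) = 9.8 → 10°

10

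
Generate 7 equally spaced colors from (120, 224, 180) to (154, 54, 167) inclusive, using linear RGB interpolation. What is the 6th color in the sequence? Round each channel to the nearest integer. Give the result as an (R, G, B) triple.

(148, 82, 169)

With 7 swatches and endpoints inclusive, swatch 6 sits at t = (6 − 1)/(7 − 1) = 5/6 ≈ 0.8333.
R = 120 + 0.8333 × (154 − 120) = 148.332 → 148
G = 224 + 0.8333 × (54 − 224) = 82.339 → 82
B = 180 + 0.8333 × (167 − 180) = 169.167 → 169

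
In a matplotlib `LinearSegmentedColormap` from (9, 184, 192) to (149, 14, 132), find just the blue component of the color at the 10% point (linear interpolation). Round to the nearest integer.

186

B = 192 + 0.1 × (132 − 192) = 186 → 186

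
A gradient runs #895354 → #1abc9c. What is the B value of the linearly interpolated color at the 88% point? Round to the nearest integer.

147

B₁ = 84 (from #895354), B₂ = 156 (from #1abc9c).
B = 84 + 0.88 × (156 − 84) = 147.36 → 147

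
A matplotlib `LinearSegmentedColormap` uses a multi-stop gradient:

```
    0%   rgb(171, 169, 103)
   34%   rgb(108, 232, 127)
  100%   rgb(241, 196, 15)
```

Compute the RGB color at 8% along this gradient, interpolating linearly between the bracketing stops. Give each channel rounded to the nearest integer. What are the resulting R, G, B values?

(156, 184, 109)

8% lies between the 0% and 34% stops, so the local fraction is t = (8 − 0)/(34 − 0) = 8/34 ≈ 0.2353.
R = 171 + 0.2353 × (108 − 171) = 156.176 → 156
G = 169 + 0.2353 × (232 − 169) = 183.824 → 184
B = 103 + 0.2353 × (127 − 103) = 108.647 → 109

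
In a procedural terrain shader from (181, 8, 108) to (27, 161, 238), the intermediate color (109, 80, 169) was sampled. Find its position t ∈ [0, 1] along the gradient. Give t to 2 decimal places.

Invert the lerp on the R channel (largest span, 154): t = (109 − 181) / (27 − 181) = -72/-154 = 0.46753.
Check on G: (80 − 8)/(161 − 8) = 0.4706 ✓

0.47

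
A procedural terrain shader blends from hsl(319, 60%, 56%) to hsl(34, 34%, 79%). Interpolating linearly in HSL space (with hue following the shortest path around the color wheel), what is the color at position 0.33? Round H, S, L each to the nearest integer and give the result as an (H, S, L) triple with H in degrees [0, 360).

(344, 51, 64)

Hue: 34 − 319 = -285°, but |-285| > 180 so the shorter arc goes the other way: Δh = -285 + 360 = 75°.
H = 319 + 0.33 × (75) = 343.75 → 344°
S = 60 + 0.33 × (34 − 60) = 51.42 → 51%
L = 56 + 0.33 × (79 − 56) = 63.59 → 64%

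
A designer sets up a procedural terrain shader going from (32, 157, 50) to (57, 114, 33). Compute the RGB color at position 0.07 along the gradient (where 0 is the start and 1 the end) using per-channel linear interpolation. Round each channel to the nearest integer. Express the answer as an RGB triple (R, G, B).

R = 32 + 0.07 × (57 − 32) = 32 + 0.07 × 25 = 33.75 → 34
G = 157 + 0.07 × (114 − 157) = 157 + 0.07 × -43 = 153.99 → 154
B = 50 + 0.07 × (33 − 50) = 50 + 0.07 × -17 = 48.81 → 49
So the blended color is (34, 154, 49), about #229a31.

(34, 154, 49)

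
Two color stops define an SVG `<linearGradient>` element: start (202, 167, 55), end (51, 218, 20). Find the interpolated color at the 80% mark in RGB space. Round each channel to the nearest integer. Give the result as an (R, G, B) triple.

(81, 208, 27)

80% corresponds to t = 0.8.
R = 202 + 0.8 × (51 − 202) = 202 + 0.8 × -151 = 81.2 → 81
G = 167 + 0.8 × (218 − 167) = 167 + 0.8 × 51 = 207.8 → 208
B = 55 + 0.8 × (20 − 55) = 55 + 0.8 × -35 = 27 → 27
So the blended color is (81, 208, 27), about #51d01b.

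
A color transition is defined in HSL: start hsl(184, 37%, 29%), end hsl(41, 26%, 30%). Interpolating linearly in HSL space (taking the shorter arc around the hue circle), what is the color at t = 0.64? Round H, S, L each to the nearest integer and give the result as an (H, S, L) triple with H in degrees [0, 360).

(92, 30, 30)

Hue arc: Δh = 41 − 184 = -143° (|Δh| ≤ 180, already the shorter path).
H = 184 + 0.64 × (-143) = 92.48 → 92°
S = 37 + 0.64 × (26 − 37) = 29.96 → 30%
L = 29 + 0.64 × (30 − 29) = 29.64 → 30%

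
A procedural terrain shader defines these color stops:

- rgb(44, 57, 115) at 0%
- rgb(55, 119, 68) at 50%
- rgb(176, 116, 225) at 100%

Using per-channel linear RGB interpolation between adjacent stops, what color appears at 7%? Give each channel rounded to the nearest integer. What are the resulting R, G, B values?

7% lies between the 0% and 50% stops, so the local fraction is t = (7 − 0)/(50 − 0) = 7/50 ≈ 0.14.
R = 44 + 0.14 × (55 − 44) = 45.54 → 46
G = 57 + 0.14 × (119 − 57) = 65.68 → 66
B = 115 + 0.14 × (68 − 115) = 108.42 → 108

(46, 66, 108)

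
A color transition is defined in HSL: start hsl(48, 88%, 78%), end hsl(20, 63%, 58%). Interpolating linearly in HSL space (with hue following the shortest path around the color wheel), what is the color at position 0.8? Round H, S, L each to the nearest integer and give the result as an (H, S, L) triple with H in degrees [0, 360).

Hue arc: Δh = 20 − 48 = -28° (|Δh| ≤ 180, already the shorter path).
H = 48 + 0.8 × (-28) = 25.6 → 26°
S = 88 + 0.8 × (63 − 88) = 68 → 68%
L = 78 + 0.8 × (58 − 78) = 62 → 62%

(26, 68, 62)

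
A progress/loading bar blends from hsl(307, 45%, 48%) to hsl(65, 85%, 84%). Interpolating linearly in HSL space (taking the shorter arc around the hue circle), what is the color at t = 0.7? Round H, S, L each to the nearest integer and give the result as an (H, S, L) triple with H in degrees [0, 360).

Hue: 65 − 307 = -242°, but |-242| > 180 so the shorter arc goes the other way: Δh = -242 + 360 = 118°.
H = 307 + 0.7 × (118) = 389.6 → 390 → 390 mod 360 = 30°
S = 45 + 0.7 × (85 − 45) = 73 → 73%
L = 48 + 0.7 × (84 − 48) = 73.2 → 73%

(30, 73, 73)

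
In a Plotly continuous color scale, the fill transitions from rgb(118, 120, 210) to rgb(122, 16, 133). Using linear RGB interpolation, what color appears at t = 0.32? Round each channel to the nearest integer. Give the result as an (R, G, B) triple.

R = 118 + 0.32 × (122 − 118) = 118 + 0.32 × 4 = 119.28 → 119
G = 120 + 0.32 × (16 − 120) = 120 + 0.32 × -104 = 86.72 → 87
B = 210 + 0.32 × (133 − 210) = 210 + 0.32 × -77 = 185.36 → 185

(119, 87, 185)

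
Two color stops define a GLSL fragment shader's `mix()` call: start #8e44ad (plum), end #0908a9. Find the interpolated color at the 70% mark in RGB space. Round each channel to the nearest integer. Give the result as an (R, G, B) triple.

#8e44ad → (142, 68, 173); #0908a9 → (9, 8, 169).
70% corresponds to t = 0.7.
R = 142 + 0.7 × (9 − 142) = 142 + 0.7 × -133 = 48.9 → 49
G = 68 + 0.7 × (8 − 68) = 68 + 0.7 × -60 = 26 → 26
B = 173 + 0.7 × (169 − 173) = 173 + 0.7 × -4 = 170.2 → 170
So the blended color is (49, 26, 170), about #311aaa.

(49, 26, 170)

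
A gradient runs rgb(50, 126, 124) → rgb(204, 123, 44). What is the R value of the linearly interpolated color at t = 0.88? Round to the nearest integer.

R = 50 + 0.88 × (204 − 50) = 185.52 → 186

186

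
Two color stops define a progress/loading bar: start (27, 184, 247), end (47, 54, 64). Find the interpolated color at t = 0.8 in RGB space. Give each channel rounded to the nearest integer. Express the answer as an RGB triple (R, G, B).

(43, 80, 101)

R = 27 + 0.8 × (47 − 27) = 27 + 0.8 × 20 = 43 → 43
G = 184 + 0.8 × (54 − 184) = 184 + 0.8 × -130 = 80 → 80
B = 247 + 0.8 × (64 − 247) = 247 + 0.8 × -183 = 100.6 → 101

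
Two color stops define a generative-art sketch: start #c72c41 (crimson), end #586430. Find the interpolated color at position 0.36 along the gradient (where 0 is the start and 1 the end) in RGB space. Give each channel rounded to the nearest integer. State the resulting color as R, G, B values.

(159, 64, 59)

#c72c41 → (199, 44, 65); #586430 → (88, 100, 48).
R = 199 + 0.36 × (88 − 199) = 199 + 0.36 × -111 = 159.04 → 159
G = 44 + 0.36 × (100 − 44) = 44 + 0.36 × 56 = 64.16 → 64
B = 65 + 0.36 × (48 − 65) = 65 + 0.36 × -17 = 58.88 → 59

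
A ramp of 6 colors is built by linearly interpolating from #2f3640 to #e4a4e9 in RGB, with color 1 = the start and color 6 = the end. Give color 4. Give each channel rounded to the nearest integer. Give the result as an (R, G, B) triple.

(156, 120, 165)

With 6 swatches and endpoints inclusive, swatch 4 sits at t = (4 − 1)/(6 − 1) = 3/5 ≈ 0.6.
#2f3640 → (47, 54, 64); #e4a4e9 → (228, 164, 233).
R = 47 + 0.6 × (228 − 47) = 155.6 → 156
G = 54 + 0.6 × (164 − 54) = 120 → 120
B = 64 + 0.6 × (233 − 64) = 165.4 → 165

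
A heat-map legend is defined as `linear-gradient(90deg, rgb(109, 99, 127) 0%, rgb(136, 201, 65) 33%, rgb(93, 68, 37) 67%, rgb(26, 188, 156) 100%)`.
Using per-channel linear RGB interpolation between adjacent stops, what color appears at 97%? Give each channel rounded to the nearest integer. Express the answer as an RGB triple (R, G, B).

97% lies between the 67% and 100% stops, so the local fraction is t = (97 − 67)/(100 − 67) = 30/33 ≈ 0.9091.
R = 93 + 0.9091 × (26 − 93) = 32.09 → 32
G = 68 + 0.9091 × (188 − 68) = 177.092 → 177
B = 37 + 0.9091 × (156 − 37) = 145.183 → 145

(32, 177, 145)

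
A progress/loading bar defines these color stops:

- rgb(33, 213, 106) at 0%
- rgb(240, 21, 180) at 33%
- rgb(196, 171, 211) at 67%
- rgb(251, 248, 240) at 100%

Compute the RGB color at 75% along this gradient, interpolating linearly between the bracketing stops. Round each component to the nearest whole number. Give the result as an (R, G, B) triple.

75% lies between the 67% and 100% stops, so the local fraction is t = (75 − 67)/(100 − 67) = 8/33 ≈ 0.2424.
R = 196 + 0.2424 × (251 − 196) = 209.332 → 209
G = 171 + 0.2424 × (248 − 171) = 189.665 → 190
B = 211 + 0.2424 × (240 − 211) = 218.03 → 218

(209, 190, 218)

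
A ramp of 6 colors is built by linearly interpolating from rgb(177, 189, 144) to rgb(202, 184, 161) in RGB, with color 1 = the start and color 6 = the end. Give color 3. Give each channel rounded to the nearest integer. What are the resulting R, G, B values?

(187, 187, 151)

With 6 swatches and endpoints inclusive, swatch 3 sits at t = (3 − 1)/(6 − 1) = 2/5 ≈ 0.4.
R = 177 + 0.4 × (202 − 177) = 187 → 187
G = 189 + 0.4 × (184 − 189) = 187 → 187
B = 144 + 0.4 × (161 − 144) = 150.8 → 151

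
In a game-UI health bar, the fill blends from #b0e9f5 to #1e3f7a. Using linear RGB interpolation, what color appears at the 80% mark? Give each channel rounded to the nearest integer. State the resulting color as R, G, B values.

(59, 97, 147)

#b0e9f5 → (176, 233, 245); #1e3f7a → (30, 63, 122).
80% corresponds to t = 0.8.
R = 176 + 0.8 × (30 − 176) = 176 + 0.8 × -146 = 59.2 → 59
G = 233 + 0.8 × (63 − 233) = 233 + 0.8 × -170 = 97 → 97
B = 245 + 0.8 × (122 − 245) = 245 + 0.8 × -123 = 146.6 → 147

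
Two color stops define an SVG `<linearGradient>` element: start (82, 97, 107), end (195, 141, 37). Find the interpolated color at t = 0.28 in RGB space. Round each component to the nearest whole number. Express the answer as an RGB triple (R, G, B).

(114, 109, 87)

R = 82 + 0.28 × (195 − 82) = 82 + 0.28 × 113 = 113.64 → 114
G = 97 + 0.28 × (141 − 97) = 97 + 0.28 × 44 = 109.32 → 109
B = 107 + 0.28 × (37 − 107) = 107 + 0.28 × -70 = 87.4 → 87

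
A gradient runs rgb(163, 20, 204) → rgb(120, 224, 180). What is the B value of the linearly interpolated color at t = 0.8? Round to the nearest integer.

B = 204 + 0.8 × (180 − 204) = 184.8 → 185

185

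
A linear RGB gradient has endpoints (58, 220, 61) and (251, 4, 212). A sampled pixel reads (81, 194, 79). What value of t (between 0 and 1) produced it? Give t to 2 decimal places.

0.12

Invert the lerp on the G channel (largest span, 216): t = (194 − 220) / (4 − 220) = -26/-216 = 0.12037.
Check on R: (81 − 58)/(251 − 58) = 0.1192 ✓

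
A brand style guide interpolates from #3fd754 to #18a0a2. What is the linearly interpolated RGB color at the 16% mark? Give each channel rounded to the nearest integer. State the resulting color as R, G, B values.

(57, 206, 96)

#3fd754 → (63, 215, 84); #18a0a2 → (24, 160, 162).
16% corresponds to t = 0.16.
R = 63 + 0.16 × (24 − 63) = 63 + 0.16 × -39 = 56.76 → 57
G = 215 + 0.16 × (160 − 215) = 215 + 0.16 × -55 = 206.2 → 206
B = 84 + 0.16 × (162 − 84) = 84 + 0.16 × 78 = 96.48 → 96
So the blended color is (57, 206, 96), about #39ce60.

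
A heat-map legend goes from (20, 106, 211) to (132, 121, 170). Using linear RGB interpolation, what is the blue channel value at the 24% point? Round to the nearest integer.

B = 211 + 0.24 × (170 − 211) = 201.16 → 201

201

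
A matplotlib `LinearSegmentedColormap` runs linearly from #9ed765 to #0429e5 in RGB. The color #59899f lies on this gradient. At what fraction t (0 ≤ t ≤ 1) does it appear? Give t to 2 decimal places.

0.45

Invert the lerp on the G channel (largest span, 174): t = (137 − 215) / (41 − 215) = -78/-174 = 0.44828.
Check on R: (89 − 158)/(4 − 158) = 0.4481 ✓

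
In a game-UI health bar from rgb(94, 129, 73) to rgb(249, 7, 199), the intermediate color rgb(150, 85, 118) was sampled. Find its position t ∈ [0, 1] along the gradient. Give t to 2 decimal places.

Invert the lerp on the R channel (largest span, 155): t = (150 − 94) / (249 − 94) = 56/155 = 0.36129.
Check on G: (85 − 129)/(7 − 129) = 0.3607 ✓

0.36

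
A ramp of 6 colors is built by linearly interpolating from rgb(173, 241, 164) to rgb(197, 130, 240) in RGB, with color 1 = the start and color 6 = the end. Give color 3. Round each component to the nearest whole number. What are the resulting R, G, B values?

(183, 197, 194)

With 6 swatches and endpoints inclusive, swatch 3 sits at t = (3 − 1)/(6 − 1) = 2/5 ≈ 0.4.
R = 173 + 0.4 × (197 − 173) = 182.6 → 183
G = 241 + 0.4 × (130 − 241) = 196.6 → 197
B = 164 + 0.4 × (240 − 164) = 194.4 → 194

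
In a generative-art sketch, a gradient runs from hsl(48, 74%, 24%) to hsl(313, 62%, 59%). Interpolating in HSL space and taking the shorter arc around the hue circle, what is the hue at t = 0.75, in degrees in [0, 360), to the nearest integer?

337

Hue: 313 − 48 = 265°, but |265| > 180 so the shorter arc goes the other way: Δh = 265 − 360 = -95°.
H = 48 + 0.75 × (-95) = -23.25 → -23 → -23 mod 360 = 337°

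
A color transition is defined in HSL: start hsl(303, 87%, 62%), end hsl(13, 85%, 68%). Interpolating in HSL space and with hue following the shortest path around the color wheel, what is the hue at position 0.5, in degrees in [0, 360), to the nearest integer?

Hue: 13 − 303 = -290°, but |-290| > 180 so the shorter arc goes the other way: Δh = -290 + 360 = 70°.
H = 303 + 0.5 × (70) = 338 → 338°

338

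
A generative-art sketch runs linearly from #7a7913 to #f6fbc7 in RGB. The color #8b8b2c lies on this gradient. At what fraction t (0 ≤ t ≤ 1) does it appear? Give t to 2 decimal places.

0.14

Invert the lerp on the B channel (largest span, 180): t = (44 − 19) / (199 − 19) = 25/180 = 0.13889.
Check on R: (139 − 122)/(246 − 122) = 0.1371 ✓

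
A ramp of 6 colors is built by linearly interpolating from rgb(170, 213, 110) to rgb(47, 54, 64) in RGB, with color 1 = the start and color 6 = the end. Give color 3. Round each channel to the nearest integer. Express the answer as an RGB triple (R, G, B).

With 6 swatches and endpoints inclusive, swatch 3 sits at t = (3 − 1)/(6 − 1) = 2/5 ≈ 0.4.
R = 170 + 0.4 × (47 − 170) = 120.8 → 121
G = 213 + 0.4 × (54 − 213) = 149.4 → 149
B = 110 + 0.4 × (64 − 110) = 91.6 → 92

(121, 149, 92)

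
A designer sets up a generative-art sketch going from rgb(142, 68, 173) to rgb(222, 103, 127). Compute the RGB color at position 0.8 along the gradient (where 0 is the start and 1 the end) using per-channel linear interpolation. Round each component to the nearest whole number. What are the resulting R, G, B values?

R = 142 + 0.8 × (222 − 142) = 142 + 0.8 × 80 = 206 → 206
G = 68 + 0.8 × (103 − 68) = 68 + 0.8 × 35 = 96 → 96
B = 173 + 0.8 × (127 − 173) = 173 + 0.8 × -46 = 136.2 → 136

(206, 96, 136)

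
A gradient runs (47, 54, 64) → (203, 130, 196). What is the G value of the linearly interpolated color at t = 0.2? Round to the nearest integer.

69

G = 54 + 0.2 × (130 − 54) = 69.2 → 69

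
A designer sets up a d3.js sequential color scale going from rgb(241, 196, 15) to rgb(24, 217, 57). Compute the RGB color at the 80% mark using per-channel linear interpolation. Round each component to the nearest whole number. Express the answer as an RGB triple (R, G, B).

80% corresponds to t = 0.8.
R = 241 + 0.8 × (24 − 241) = 241 + 0.8 × -217 = 67.4 → 67
G = 196 + 0.8 × (217 − 196) = 196 + 0.8 × 21 = 212.8 → 213
B = 15 + 0.8 × (57 − 15) = 15 + 0.8 × 42 = 48.6 → 49

(67, 213, 49)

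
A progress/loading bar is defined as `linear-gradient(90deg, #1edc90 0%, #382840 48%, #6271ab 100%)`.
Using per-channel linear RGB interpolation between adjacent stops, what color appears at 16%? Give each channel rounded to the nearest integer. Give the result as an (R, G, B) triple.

16% lies between the 0% and 48% stops, so the local fraction is t = (16 − 0)/(48 − 0) = 16/48 ≈ 0.3333.
#1edc90 → (30, 220, 144); #382840 → (56, 40, 64).
R = 30 + 0.3333 × (56 − 30) = 38.666 → 39
G = 220 + 0.3333 × (40 − 220) = 160.006 → 160
B = 144 + 0.3333 × (64 − 144) = 117.336 → 117

(39, 160, 117)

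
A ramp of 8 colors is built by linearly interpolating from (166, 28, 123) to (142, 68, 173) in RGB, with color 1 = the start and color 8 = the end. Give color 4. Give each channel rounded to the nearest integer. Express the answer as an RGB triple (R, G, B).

(156, 45, 144)

With 8 swatches and endpoints inclusive, swatch 4 sits at t = (4 − 1)/(8 − 1) = 3/7 ≈ 0.4286.
R = 166 + 0.4286 × (142 − 166) = 155.714 → 156
G = 28 + 0.4286 × (68 − 28) = 45.144 → 45
B = 123 + 0.4286 × (173 − 123) = 144.43 → 144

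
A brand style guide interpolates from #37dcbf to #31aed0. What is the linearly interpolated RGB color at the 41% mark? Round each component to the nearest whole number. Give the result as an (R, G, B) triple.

#37dcbf → (55, 220, 191); #31aed0 → (49, 174, 208).
41% corresponds to t = 0.41.
R = 55 + 0.41 × (49 − 55) = 55 + 0.41 × -6 = 52.54 → 53
G = 220 + 0.41 × (174 − 220) = 220 + 0.41 × -46 = 201.14 → 201
B = 191 + 0.41 × (208 − 191) = 191 + 0.41 × 17 = 197.97 → 198
So the blended color is (53, 201, 198), about #35c9c6.

(53, 201, 198)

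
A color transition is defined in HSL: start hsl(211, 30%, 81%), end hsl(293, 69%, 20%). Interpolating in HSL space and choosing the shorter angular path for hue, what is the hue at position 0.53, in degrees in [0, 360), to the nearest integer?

254

Hue arc: Δh = 293 − 211 = 82° (|Δh| ≤ 180, already the shorter path).
H = 211 + 0.53 × (82) = 254.46 → 254°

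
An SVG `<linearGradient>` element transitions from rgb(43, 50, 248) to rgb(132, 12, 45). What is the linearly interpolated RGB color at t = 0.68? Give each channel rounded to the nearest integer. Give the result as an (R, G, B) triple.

(104, 24, 110)

R = 43 + 0.68 × (132 − 43) = 43 + 0.68 × 89 = 103.52 → 104
G = 50 + 0.68 × (12 − 50) = 50 + 0.68 × -38 = 24.16 → 24
B = 248 + 0.68 × (45 − 248) = 248 + 0.68 × -203 = 109.96 → 110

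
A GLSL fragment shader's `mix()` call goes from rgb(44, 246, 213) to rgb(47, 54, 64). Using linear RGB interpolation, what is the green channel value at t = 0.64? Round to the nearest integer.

G = 246 + 0.64 × (54 − 246) = 123.12 → 123

123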